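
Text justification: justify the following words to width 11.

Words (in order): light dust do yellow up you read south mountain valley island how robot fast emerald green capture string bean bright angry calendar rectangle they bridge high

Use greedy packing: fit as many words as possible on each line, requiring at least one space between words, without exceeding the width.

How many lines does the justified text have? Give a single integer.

Answer: 18

Derivation:
Line 1: ['light', 'dust'] (min_width=10, slack=1)
Line 2: ['do', 'yellow'] (min_width=9, slack=2)
Line 3: ['up', 'you', 'read'] (min_width=11, slack=0)
Line 4: ['south'] (min_width=5, slack=6)
Line 5: ['mountain'] (min_width=8, slack=3)
Line 6: ['valley'] (min_width=6, slack=5)
Line 7: ['island', 'how'] (min_width=10, slack=1)
Line 8: ['robot', 'fast'] (min_width=10, slack=1)
Line 9: ['emerald'] (min_width=7, slack=4)
Line 10: ['green'] (min_width=5, slack=6)
Line 11: ['capture'] (min_width=7, slack=4)
Line 12: ['string', 'bean'] (min_width=11, slack=0)
Line 13: ['bright'] (min_width=6, slack=5)
Line 14: ['angry'] (min_width=5, slack=6)
Line 15: ['calendar'] (min_width=8, slack=3)
Line 16: ['rectangle'] (min_width=9, slack=2)
Line 17: ['they', 'bridge'] (min_width=11, slack=0)
Line 18: ['high'] (min_width=4, slack=7)
Total lines: 18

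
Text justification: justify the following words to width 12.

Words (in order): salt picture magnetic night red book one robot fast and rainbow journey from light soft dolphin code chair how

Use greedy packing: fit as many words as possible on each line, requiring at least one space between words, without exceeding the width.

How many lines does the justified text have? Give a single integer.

Line 1: ['salt', 'picture'] (min_width=12, slack=0)
Line 2: ['magnetic'] (min_width=8, slack=4)
Line 3: ['night', 'red'] (min_width=9, slack=3)
Line 4: ['book', 'one'] (min_width=8, slack=4)
Line 5: ['robot', 'fast'] (min_width=10, slack=2)
Line 6: ['and', 'rainbow'] (min_width=11, slack=1)
Line 7: ['journey', 'from'] (min_width=12, slack=0)
Line 8: ['light', 'soft'] (min_width=10, slack=2)
Line 9: ['dolphin', 'code'] (min_width=12, slack=0)
Line 10: ['chair', 'how'] (min_width=9, slack=3)
Total lines: 10

Answer: 10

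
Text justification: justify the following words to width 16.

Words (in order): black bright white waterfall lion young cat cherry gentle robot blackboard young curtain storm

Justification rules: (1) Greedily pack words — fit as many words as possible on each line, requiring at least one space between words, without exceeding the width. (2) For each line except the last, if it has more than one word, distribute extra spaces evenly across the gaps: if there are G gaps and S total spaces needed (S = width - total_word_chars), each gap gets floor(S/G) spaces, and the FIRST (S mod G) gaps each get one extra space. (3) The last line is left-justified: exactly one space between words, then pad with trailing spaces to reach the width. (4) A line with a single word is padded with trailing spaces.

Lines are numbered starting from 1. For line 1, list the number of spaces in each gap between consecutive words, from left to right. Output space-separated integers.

Line 1: ['black', 'bright'] (min_width=12, slack=4)
Line 2: ['white', 'waterfall'] (min_width=15, slack=1)
Line 3: ['lion', 'young', 'cat'] (min_width=14, slack=2)
Line 4: ['cherry', 'gentle'] (min_width=13, slack=3)
Line 5: ['robot', 'blackboard'] (min_width=16, slack=0)
Line 6: ['young', 'curtain'] (min_width=13, slack=3)
Line 7: ['storm'] (min_width=5, slack=11)

Answer: 5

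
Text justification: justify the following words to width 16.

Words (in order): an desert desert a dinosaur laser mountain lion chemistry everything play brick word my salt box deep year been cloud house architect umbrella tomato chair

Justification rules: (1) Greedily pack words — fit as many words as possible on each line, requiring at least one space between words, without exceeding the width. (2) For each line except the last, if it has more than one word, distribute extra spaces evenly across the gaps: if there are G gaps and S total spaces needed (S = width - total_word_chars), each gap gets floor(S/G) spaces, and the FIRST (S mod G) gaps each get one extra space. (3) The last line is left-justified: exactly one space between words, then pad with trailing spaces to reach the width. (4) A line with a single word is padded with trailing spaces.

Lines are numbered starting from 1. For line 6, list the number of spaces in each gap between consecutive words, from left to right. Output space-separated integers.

Line 1: ['an', 'desert', 'desert'] (min_width=16, slack=0)
Line 2: ['a', 'dinosaur', 'laser'] (min_width=16, slack=0)
Line 3: ['mountain', 'lion'] (min_width=13, slack=3)
Line 4: ['chemistry'] (min_width=9, slack=7)
Line 5: ['everything', 'play'] (min_width=15, slack=1)
Line 6: ['brick', 'word', 'my'] (min_width=13, slack=3)
Line 7: ['salt', 'box', 'deep'] (min_width=13, slack=3)
Line 8: ['year', 'been', 'cloud'] (min_width=15, slack=1)
Line 9: ['house', 'architect'] (min_width=15, slack=1)
Line 10: ['umbrella', 'tomato'] (min_width=15, slack=1)
Line 11: ['chair'] (min_width=5, slack=11)

Answer: 3 2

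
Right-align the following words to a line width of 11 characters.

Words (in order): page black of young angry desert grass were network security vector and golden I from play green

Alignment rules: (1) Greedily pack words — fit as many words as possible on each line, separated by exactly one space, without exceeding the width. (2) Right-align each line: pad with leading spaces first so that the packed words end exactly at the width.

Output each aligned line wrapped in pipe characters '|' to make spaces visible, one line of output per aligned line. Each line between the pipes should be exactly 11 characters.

Line 1: ['page', 'black'] (min_width=10, slack=1)
Line 2: ['of', 'young'] (min_width=8, slack=3)
Line 3: ['angry'] (min_width=5, slack=6)
Line 4: ['desert'] (min_width=6, slack=5)
Line 5: ['grass', 'were'] (min_width=10, slack=1)
Line 6: ['network'] (min_width=7, slack=4)
Line 7: ['security'] (min_width=8, slack=3)
Line 8: ['vector', 'and'] (min_width=10, slack=1)
Line 9: ['golden', 'I'] (min_width=8, slack=3)
Line 10: ['from', 'play'] (min_width=9, slack=2)
Line 11: ['green'] (min_width=5, slack=6)

Answer: | page black|
|   of young|
|      angry|
|     desert|
| grass were|
|    network|
|   security|
| vector and|
|   golden I|
|  from play|
|      green|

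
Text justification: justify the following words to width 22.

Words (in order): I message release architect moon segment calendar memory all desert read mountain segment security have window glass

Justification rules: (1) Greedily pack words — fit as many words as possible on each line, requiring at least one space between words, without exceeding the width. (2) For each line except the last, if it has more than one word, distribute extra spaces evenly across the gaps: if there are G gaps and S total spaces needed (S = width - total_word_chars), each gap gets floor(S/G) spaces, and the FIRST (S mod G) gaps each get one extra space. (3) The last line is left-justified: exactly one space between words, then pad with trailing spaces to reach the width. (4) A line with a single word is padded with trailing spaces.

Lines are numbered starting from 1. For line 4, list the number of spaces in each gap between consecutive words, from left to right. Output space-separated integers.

Line 1: ['I', 'message', 'release'] (min_width=17, slack=5)
Line 2: ['architect', 'moon', 'segment'] (min_width=22, slack=0)
Line 3: ['calendar', 'memory', 'all'] (min_width=19, slack=3)
Line 4: ['desert', 'read', 'mountain'] (min_width=20, slack=2)
Line 5: ['segment', 'security', 'have'] (min_width=21, slack=1)
Line 6: ['window', 'glass'] (min_width=12, slack=10)

Answer: 2 2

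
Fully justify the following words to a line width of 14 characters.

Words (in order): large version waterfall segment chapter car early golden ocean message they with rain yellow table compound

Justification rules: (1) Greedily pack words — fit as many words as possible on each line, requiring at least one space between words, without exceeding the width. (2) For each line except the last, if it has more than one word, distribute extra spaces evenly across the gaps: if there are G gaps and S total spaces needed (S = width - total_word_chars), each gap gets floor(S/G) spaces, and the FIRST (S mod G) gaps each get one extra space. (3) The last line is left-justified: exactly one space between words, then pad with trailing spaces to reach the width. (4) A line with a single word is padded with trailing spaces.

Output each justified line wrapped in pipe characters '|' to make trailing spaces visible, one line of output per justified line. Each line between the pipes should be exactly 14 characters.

Line 1: ['large', 'version'] (min_width=13, slack=1)
Line 2: ['waterfall'] (min_width=9, slack=5)
Line 3: ['segment'] (min_width=7, slack=7)
Line 4: ['chapter', 'car'] (min_width=11, slack=3)
Line 5: ['early', 'golden'] (min_width=12, slack=2)
Line 6: ['ocean', 'message'] (min_width=13, slack=1)
Line 7: ['they', 'with', 'rain'] (min_width=14, slack=0)
Line 8: ['yellow', 'table'] (min_width=12, slack=2)
Line 9: ['compound'] (min_width=8, slack=6)

Answer: |large  version|
|waterfall     |
|segment       |
|chapter    car|
|early   golden|
|ocean  message|
|they with rain|
|yellow   table|
|compound      |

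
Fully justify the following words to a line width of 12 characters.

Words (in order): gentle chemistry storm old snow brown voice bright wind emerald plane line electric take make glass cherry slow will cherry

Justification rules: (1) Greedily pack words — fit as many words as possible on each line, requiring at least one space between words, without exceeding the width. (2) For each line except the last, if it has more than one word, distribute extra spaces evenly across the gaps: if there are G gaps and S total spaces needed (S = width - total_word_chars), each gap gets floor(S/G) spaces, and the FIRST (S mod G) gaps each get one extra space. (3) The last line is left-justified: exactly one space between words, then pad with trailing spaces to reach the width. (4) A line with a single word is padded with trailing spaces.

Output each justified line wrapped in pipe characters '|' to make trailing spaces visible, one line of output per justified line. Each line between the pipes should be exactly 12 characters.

Answer: |gentle      |
|chemistry   |
|storm    old|
|snow   brown|
|voice bright|
|wind emerald|
|plane   line|
|electric    |
|take    make|
|glass cherry|
|slow    will|
|cherry      |

Derivation:
Line 1: ['gentle'] (min_width=6, slack=6)
Line 2: ['chemistry'] (min_width=9, slack=3)
Line 3: ['storm', 'old'] (min_width=9, slack=3)
Line 4: ['snow', 'brown'] (min_width=10, slack=2)
Line 5: ['voice', 'bright'] (min_width=12, slack=0)
Line 6: ['wind', 'emerald'] (min_width=12, slack=0)
Line 7: ['plane', 'line'] (min_width=10, slack=2)
Line 8: ['electric'] (min_width=8, slack=4)
Line 9: ['take', 'make'] (min_width=9, slack=3)
Line 10: ['glass', 'cherry'] (min_width=12, slack=0)
Line 11: ['slow', 'will'] (min_width=9, slack=3)
Line 12: ['cherry'] (min_width=6, slack=6)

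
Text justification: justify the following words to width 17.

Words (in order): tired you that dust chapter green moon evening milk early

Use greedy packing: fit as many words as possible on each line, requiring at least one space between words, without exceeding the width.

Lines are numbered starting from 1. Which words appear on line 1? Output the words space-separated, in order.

Answer: tired you that

Derivation:
Line 1: ['tired', 'you', 'that'] (min_width=14, slack=3)
Line 2: ['dust', 'chapter'] (min_width=12, slack=5)
Line 3: ['green', 'moon'] (min_width=10, slack=7)
Line 4: ['evening', 'milk'] (min_width=12, slack=5)
Line 5: ['early'] (min_width=5, slack=12)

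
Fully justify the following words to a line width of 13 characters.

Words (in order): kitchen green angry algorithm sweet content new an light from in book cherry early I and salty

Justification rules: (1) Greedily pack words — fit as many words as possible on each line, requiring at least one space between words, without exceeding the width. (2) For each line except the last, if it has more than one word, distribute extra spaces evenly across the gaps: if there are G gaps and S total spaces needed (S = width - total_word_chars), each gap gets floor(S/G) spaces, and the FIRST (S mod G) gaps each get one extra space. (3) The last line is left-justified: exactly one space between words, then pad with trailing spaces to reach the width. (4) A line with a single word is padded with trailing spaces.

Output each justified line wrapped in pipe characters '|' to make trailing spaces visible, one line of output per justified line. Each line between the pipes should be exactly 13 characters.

Line 1: ['kitchen', 'green'] (min_width=13, slack=0)
Line 2: ['angry'] (min_width=5, slack=8)
Line 3: ['algorithm'] (min_width=9, slack=4)
Line 4: ['sweet', 'content'] (min_width=13, slack=0)
Line 5: ['new', 'an', 'light'] (min_width=12, slack=1)
Line 6: ['from', 'in', 'book'] (min_width=12, slack=1)
Line 7: ['cherry', 'early'] (min_width=12, slack=1)
Line 8: ['I', 'and', 'salty'] (min_width=11, slack=2)

Answer: |kitchen green|
|angry        |
|algorithm    |
|sweet content|
|new  an light|
|from  in book|
|cherry  early|
|I and salty  |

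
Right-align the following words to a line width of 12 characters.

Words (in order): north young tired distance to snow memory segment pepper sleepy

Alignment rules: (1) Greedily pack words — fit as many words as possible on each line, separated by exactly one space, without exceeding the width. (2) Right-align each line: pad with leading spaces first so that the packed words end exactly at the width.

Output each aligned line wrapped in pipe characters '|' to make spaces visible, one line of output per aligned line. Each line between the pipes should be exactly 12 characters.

Answer: | north young|
|       tired|
| distance to|
| snow memory|
|     segment|
|      pepper|
|      sleepy|

Derivation:
Line 1: ['north', 'young'] (min_width=11, slack=1)
Line 2: ['tired'] (min_width=5, slack=7)
Line 3: ['distance', 'to'] (min_width=11, slack=1)
Line 4: ['snow', 'memory'] (min_width=11, slack=1)
Line 5: ['segment'] (min_width=7, slack=5)
Line 6: ['pepper'] (min_width=6, slack=6)
Line 7: ['sleepy'] (min_width=6, slack=6)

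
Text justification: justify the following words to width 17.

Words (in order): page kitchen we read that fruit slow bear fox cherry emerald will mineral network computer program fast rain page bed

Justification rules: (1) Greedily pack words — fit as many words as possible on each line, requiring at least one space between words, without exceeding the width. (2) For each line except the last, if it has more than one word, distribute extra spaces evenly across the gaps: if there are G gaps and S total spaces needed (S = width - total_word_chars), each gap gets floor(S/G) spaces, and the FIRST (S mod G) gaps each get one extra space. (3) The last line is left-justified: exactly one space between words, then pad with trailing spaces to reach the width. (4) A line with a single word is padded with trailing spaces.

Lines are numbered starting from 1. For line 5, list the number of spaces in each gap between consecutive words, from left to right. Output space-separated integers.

Line 1: ['page', 'kitchen', 'we'] (min_width=15, slack=2)
Line 2: ['read', 'that', 'fruit'] (min_width=15, slack=2)
Line 3: ['slow', 'bear', 'fox'] (min_width=13, slack=4)
Line 4: ['cherry', 'emerald'] (min_width=14, slack=3)
Line 5: ['will', 'mineral'] (min_width=12, slack=5)
Line 6: ['network', 'computer'] (min_width=16, slack=1)
Line 7: ['program', 'fast', 'rain'] (min_width=17, slack=0)
Line 8: ['page', 'bed'] (min_width=8, slack=9)

Answer: 6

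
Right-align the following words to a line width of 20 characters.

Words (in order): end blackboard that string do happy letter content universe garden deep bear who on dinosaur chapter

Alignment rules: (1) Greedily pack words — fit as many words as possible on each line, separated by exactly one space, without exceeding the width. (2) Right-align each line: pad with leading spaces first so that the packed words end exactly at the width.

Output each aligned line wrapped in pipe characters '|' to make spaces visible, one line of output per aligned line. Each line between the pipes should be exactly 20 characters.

Line 1: ['end', 'blackboard', 'that'] (min_width=19, slack=1)
Line 2: ['string', 'do', 'happy'] (min_width=15, slack=5)
Line 3: ['letter', 'content'] (min_width=14, slack=6)
Line 4: ['universe', 'garden', 'deep'] (min_width=20, slack=0)
Line 5: ['bear', 'who', 'on', 'dinosaur'] (min_width=20, slack=0)
Line 6: ['chapter'] (min_width=7, slack=13)

Answer: | end blackboard that|
|     string do happy|
|      letter content|
|universe garden deep|
|bear who on dinosaur|
|             chapter|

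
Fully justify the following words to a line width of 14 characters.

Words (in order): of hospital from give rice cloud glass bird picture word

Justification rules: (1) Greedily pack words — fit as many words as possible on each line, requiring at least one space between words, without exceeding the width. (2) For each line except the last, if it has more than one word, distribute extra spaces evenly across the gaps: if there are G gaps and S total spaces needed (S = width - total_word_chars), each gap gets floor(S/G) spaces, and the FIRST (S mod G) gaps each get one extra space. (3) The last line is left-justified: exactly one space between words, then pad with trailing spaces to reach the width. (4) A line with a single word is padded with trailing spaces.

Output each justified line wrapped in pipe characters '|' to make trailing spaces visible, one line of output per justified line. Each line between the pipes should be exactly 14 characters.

Line 1: ['of', 'hospital'] (min_width=11, slack=3)
Line 2: ['from', 'give', 'rice'] (min_width=14, slack=0)
Line 3: ['cloud', 'glass'] (min_width=11, slack=3)
Line 4: ['bird', 'picture'] (min_width=12, slack=2)
Line 5: ['word'] (min_width=4, slack=10)

Answer: |of    hospital|
|from give rice|
|cloud    glass|
|bird   picture|
|word          |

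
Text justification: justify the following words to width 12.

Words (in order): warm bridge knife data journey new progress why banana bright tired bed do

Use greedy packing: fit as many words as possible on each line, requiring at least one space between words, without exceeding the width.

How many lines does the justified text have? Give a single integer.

Answer: 7

Derivation:
Line 1: ['warm', 'bridge'] (min_width=11, slack=1)
Line 2: ['knife', 'data'] (min_width=10, slack=2)
Line 3: ['journey', 'new'] (min_width=11, slack=1)
Line 4: ['progress', 'why'] (min_width=12, slack=0)
Line 5: ['banana'] (min_width=6, slack=6)
Line 6: ['bright', 'tired'] (min_width=12, slack=0)
Line 7: ['bed', 'do'] (min_width=6, slack=6)
Total lines: 7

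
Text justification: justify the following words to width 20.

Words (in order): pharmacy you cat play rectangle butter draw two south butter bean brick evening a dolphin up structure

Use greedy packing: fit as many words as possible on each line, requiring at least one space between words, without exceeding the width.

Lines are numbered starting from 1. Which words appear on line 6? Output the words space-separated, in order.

Answer: dolphin up structure

Derivation:
Line 1: ['pharmacy', 'you', 'cat'] (min_width=16, slack=4)
Line 2: ['play', 'rectangle'] (min_width=14, slack=6)
Line 3: ['butter', 'draw', 'two'] (min_width=15, slack=5)
Line 4: ['south', 'butter', 'bean'] (min_width=17, slack=3)
Line 5: ['brick', 'evening', 'a'] (min_width=15, slack=5)
Line 6: ['dolphin', 'up', 'structure'] (min_width=20, slack=0)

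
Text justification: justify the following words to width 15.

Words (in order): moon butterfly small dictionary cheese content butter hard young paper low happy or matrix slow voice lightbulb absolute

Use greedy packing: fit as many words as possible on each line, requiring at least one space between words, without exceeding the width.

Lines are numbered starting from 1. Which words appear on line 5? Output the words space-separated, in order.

Answer: butter hard

Derivation:
Line 1: ['moon', 'butterfly'] (min_width=14, slack=1)
Line 2: ['small'] (min_width=5, slack=10)
Line 3: ['dictionary'] (min_width=10, slack=5)
Line 4: ['cheese', 'content'] (min_width=14, slack=1)
Line 5: ['butter', 'hard'] (min_width=11, slack=4)
Line 6: ['young', 'paper', 'low'] (min_width=15, slack=0)
Line 7: ['happy', 'or', 'matrix'] (min_width=15, slack=0)
Line 8: ['slow', 'voice'] (min_width=10, slack=5)
Line 9: ['lightbulb'] (min_width=9, slack=6)
Line 10: ['absolute'] (min_width=8, slack=7)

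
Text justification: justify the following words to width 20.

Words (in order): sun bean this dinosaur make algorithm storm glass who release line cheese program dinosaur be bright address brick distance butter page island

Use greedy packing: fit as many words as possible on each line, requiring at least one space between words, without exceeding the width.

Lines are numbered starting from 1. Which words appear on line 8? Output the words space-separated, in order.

Answer: distance butter page

Derivation:
Line 1: ['sun', 'bean', 'this'] (min_width=13, slack=7)
Line 2: ['dinosaur', 'make'] (min_width=13, slack=7)
Line 3: ['algorithm', 'storm'] (min_width=15, slack=5)
Line 4: ['glass', 'who', 'release'] (min_width=17, slack=3)
Line 5: ['line', 'cheese', 'program'] (min_width=19, slack=1)
Line 6: ['dinosaur', 'be', 'bright'] (min_width=18, slack=2)
Line 7: ['address', 'brick'] (min_width=13, slack=7)
Line 8: ['distance', 'butter', 'page'] (min_width=20, slack=0)
Line 9: ['island'] (min_width=6, slack=14)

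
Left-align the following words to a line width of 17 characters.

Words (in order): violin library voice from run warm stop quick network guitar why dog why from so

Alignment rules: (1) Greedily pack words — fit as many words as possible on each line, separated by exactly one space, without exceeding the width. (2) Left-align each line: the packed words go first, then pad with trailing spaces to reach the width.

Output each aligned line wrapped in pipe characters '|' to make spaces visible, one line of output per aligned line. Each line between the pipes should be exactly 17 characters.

Answer: |violin library   |
|voice from run   |
|warm stop quick  |
|network guitar   |
|why dog why from |
|so               |

Derivation:
Line 1: ['violin', 'library'] (min_width=14, slack=3)
Line 2: ['voice', 'from', 'run'] (min_width=14, slack=3)
Line 3: ['warm', 'stop', 'quick'] (min_width=15, slack=2)
Line 4: ['network', 'guitar'] (min_width=14, slack=3)
Line 5: ['why', 'dog', 'why', 'from'] (min_width=16, slack=1)
Line 6: ['so'] (min_width=2, slack=15)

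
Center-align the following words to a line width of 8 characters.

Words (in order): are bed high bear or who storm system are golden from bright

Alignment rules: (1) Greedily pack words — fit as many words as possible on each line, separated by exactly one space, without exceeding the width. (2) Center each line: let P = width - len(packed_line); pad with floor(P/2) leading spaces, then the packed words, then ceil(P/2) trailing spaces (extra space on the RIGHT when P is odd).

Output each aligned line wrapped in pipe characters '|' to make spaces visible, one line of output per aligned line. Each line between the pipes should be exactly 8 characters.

Answer: |are bed |
|  high  |
|bear or |
|  who   |
| storm  |
| system |
|  are   |
| golden |
|  from  |
| bright |

Derivation:
Line 1: ['are', 'bed'] (min_width=7, slack=1)
Line 2: ['high'] (min_width=4, slack=4)
Line 3: ['bear', 'or'] (min_width=7, slack=1)
Line 4: ['who'] (min_width=3, slack=5)
Line 5: ['storm'] (min_width=5, slack=3)
Line 6: ['system'] (min_width=6, slack=2)
Line 7: ['are'] (min_width=3, slack=5)
Line 8: ['golden'] (min_width=6, slack=2)
Line 9: ['from'] (min_width=4, slack=4)
Line 10: ['bright'] (min_width=6, slack=2)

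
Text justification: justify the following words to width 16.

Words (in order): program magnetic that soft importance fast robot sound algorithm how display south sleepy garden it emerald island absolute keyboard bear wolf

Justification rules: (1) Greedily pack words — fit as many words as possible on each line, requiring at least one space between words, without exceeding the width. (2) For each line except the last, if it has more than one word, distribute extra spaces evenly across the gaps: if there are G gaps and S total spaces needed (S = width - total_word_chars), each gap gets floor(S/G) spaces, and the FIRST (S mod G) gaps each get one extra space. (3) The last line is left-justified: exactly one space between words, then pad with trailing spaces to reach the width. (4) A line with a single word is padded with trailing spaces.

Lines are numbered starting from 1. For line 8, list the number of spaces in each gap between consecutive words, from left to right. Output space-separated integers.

Line 1: ['program', 'magnetic'] (min_width=16, slack=0)
Line 2: ['that', 'soft'] (min_width=9, slack=7)
Line 3: ['importance', 'fast'] (min_width=15, slack=1)
Line 4: ['robot', 'sound'] (min_width=11, slack=5)
Line 5: ['algorithm', 'how'] (min_width=13, slack=3)
Line 6: ['display', 'south'] (min_width=13, slack=3)
Line 7: ['sleepy', 'garden', 'it'] (min_width=16, slack=0)
Line 8: ['emerald', 'island'] (min_width=14, slack=2)
Line 9: ['absolute'] (min_width=8, slack=8)
Line 10: ['keyboard', 'bear'] (min_width=13, slack=3)
Line 11: ['wolf'] (min_width=4, slack=12)

Answer: 3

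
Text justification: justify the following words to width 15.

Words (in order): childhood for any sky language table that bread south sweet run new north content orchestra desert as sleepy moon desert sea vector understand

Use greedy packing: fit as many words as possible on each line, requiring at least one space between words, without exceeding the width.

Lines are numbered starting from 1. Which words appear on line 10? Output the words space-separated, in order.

Answer: sleepy moon

Derivation:
Line 1: ['childhood', 'for'] (min_width=13, slack=2)
Line 2: ['any', 'sky'] (min_width=7, slack=8)
Line 3: ['language', 'table'] (min_width=14, slack=1)
Line 4: ['that', 'bread'] (min_width=10, slack=5)
Line 5: ['south', 'sweet', 'run'] (min_width=15, slack=0)
Line 6: ['new', 'north'] (min_width=9, slack=6)
Line 7: ['content'] (min_width=7, slack=8)
Line 8: ['orchestra'] (min_width=9, slack=6)
Line 9: ['desert', 'as'] (min_width=9, slack=6)
Line 10: ['sleepy', 'moon'] (min_width=11, slack=4)
Line 11: ['desert', 'sea'] (min_width=10, slack=5)
Line 12: ['vector'] (min_width=6, slack=9)
Line 13: ['understand'] (min_width=10, slack=5)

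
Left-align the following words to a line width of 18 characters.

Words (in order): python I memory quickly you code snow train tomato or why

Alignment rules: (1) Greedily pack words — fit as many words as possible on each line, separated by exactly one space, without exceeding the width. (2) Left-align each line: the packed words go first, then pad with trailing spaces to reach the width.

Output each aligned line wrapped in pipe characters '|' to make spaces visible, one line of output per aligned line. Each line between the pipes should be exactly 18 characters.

Line 1: ['python', 'I', 'memory'] (min_width=15, slack=3)
Line 2: ['quickly', 'you', 'code'] (min_width=16, slack=2)
Line 3: ['snow', 'train', 'tomato'] (min_width=17, slack=1)
Line 4: ['or', 'why'] (min_width=6, slack=12)

Answer: |python I memory   |
|quickly you code  |
|snow train tomato |
|or why            |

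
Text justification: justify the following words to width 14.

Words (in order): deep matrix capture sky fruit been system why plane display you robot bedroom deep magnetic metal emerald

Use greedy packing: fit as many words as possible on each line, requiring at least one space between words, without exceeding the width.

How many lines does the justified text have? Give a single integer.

Answer: 9

Derivation:
Line 1: ['deep', 'matrix'] (min_width=11, slack=3)
Line 2: ['capture', 'sky'] (min_width=11, slack=3)
Line 3: ['fruit', 'been'] (min_width=10, slack=4)
Line 4: ['system', 'why'] (min_width=10, slack=4)
Line 5: ['plane', 'display'] (min_width=13, slack=1)
Line 6: ['you', 'robot'] (min_width=9, slack=5)
Line 7: ['bedroom', 'deep'] (min_width=12, slack=2)
Line 8: ['magnetic', 'metal'] (min_width=14, slack=0)
Line 9: ['emerald'] (min_width=7, slack=7)
Total lines: 9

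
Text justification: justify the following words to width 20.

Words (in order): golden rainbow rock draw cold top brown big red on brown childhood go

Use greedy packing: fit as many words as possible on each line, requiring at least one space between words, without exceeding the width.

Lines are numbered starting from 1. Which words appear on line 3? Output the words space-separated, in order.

Line 1: ['golden', 'rainbow', 'rock'] (min_width=19, slack=1)
Line 2: ['draw', 'cold', 'top', 'brown'] (min_width=19, slack=1)
Line 3: ['big', 'red', 'on', 'brown'] (min_width=16, slack=4)
Line 4: ['childhood', 'go'] (min_width=12, slack=8)

Answer: big red on brown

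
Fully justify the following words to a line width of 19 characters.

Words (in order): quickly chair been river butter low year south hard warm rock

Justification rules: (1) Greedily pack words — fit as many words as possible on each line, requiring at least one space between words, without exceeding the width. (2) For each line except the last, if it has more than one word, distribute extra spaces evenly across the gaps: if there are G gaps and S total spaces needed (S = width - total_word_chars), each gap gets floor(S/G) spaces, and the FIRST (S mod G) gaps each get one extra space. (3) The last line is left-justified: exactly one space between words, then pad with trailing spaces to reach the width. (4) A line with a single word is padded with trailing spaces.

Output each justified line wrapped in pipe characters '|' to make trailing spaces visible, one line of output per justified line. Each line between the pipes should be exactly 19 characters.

Answer: |quickly  chair been|
|river   butter  low|
|year   south   hard|
|warm rock          |

Derivation:
Line 1: ['quickly', 'chair', 'been'] (min_width=18, slack=1)
Line 2: ['river', 'butter', 'low'] (min_width=16, slack=3)
Line 3: ['year', 'south', 'hard'] (min_width=15, slack=4)
Line 4: ['warm', 'rock'] (min_width=9, slack=10)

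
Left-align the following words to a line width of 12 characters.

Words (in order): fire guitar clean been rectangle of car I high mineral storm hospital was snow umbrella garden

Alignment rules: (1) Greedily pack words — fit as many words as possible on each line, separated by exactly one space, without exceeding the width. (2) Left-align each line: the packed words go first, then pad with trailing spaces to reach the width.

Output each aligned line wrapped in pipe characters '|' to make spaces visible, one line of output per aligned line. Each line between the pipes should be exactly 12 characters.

Line 1: ['fire', 'guitar'] (min_width=11, slack=1)
Line 2: ['clean', 'been'] (min_width=10, slack=2)
Line 3: ['rectangle', 'of'] (min_width=12, slack=0)
Line 4: ['car', 'I', 'high'] (min_width=10, slack=2)
Line 5: ['mineral'] (min_width=7, slack=5)
Line 6: ['storm'] (min_width=5, slack=7)
Line 7: ['hospital', 'was'] (min_width=12, slack=0)
Line 8: ['snow'] (min_width=4, slack=8)
Line 9: ['umbrella'] (min_width=8, slack=4)
Line 10: ['garden'] (min_width=6, slack=6)

Answer: |fire guitar |
|clean been  |
|rectangle of|
|car I high  |
|mineral     |
|storm       |
|hospital was|
|snow        |
|umbrella    |
|garden      |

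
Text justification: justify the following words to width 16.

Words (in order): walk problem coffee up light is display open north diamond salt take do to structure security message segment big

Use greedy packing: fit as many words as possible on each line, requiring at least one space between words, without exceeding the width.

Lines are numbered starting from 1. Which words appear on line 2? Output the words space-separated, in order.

Answer: coffee up light

Derivation:
Line 1: ['walk', 'problem'] (min_width=12, slack=4)
Line 2: ['coffee', 'up', 'light'] (min_width=15, slack=1)
Line 3: ['is', 'display', 'open'] (min_width=15, slack=1)
Line 4: ['north', 'diamond'] (min_width=13, slack=3)
Line 5: ['salt', 'take', 'do', 'to'] (min_width=15, slack=1)
Line 6: ['structure'] (min_width=9, slack=7)
Line 7: ['security', 'message'] (min_width=16, slack=0)
Line 8: ['segment', 'big'] (min_width=11, slack=5)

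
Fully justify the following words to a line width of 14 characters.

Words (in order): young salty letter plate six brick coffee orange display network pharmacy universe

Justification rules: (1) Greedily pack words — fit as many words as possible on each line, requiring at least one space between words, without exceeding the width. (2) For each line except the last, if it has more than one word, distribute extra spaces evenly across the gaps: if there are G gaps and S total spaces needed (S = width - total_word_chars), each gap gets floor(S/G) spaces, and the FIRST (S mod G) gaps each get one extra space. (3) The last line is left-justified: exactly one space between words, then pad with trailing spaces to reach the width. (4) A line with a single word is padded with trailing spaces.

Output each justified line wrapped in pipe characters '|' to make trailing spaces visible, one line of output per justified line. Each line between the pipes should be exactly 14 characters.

Line 1: ['young', 'salty'] (min_width=11, slack=3)
Line 2: ['letter', 'plate'] (min_width=12, slack=2)
Line 3: ['six', 'brick'] (min_width=9, slack=5)
Line 4: ['coffee', 'orange'] (min_width=13, slack=1)
Line 5: ['display'] (min_width=7, slack=7)
Line 6: ['network'] (min_width=7, slack=7)
Line 7: ['pharmacy'] (min_width=8, slack=6)
Line 8: ['universe'] (min_width=8, slack=6)

Answer: |young    salty|
|letter   plate|
|six      brick|
|coffee  orange|
|display       |
|network       |
|pharmacy      |
|universe      |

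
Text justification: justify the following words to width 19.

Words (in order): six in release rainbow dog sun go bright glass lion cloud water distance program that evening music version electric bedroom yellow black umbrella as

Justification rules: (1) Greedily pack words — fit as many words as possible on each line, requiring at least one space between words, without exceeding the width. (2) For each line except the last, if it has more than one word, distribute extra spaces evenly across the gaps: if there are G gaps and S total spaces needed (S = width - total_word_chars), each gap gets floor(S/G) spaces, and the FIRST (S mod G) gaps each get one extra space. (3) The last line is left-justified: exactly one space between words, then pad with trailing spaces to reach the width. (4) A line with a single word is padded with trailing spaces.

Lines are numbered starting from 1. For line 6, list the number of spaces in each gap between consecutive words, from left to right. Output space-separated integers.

Line 1: ['six', 'in', 'release'] (min_width=14, slack=5)
Line 2: ['rainbow', 'dog', 'sun', 'go'] (min_width=18, slack=1)
Line 3: ['bright', 'glass', 'lion'] (min_width=17, slack=2)
Line 4: ['cloud', 'water'] (min_width=11, slack=8)
Line 5: ['distance', 'program'] (min_width=16, slack=3)
Line 6: ['that', 'evening', 'music'] (min_width=18, slack=1)
Line 7: ['version', 'electric'] (min_width=16, slack=3)
Line 8: ['bedroom', 'yellow'] (min_width=14, slack=5)
Line 9: ['black', 'umbrella', 'as'] (min_width=17, slack=2)

Answer: 2 1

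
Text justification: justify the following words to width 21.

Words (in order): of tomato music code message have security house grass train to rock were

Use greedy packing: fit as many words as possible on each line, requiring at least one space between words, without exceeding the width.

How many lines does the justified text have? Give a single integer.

Answer: 4

Derivation:
Line 1: ['of', 'tomato', 'music', 'code'] (min_width=20, slack=1)
Line 2: ['message', 'have', 'security'] (min_width=21, slack=0)
Line 3: ['house', 'grass', 'train', 'to'] (min_width=20, slack=1)
Line 4: ['rock', 'were'] (min_width=9, slack=12)
Total lines: 4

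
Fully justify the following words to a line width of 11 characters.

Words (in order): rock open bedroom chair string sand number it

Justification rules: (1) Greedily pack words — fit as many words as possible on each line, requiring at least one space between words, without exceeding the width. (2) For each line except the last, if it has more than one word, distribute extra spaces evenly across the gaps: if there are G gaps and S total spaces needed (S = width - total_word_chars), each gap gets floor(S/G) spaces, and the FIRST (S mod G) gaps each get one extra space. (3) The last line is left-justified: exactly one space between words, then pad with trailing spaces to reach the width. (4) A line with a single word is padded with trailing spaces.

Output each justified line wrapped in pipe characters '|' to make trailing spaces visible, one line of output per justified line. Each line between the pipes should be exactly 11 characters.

Line 1: ['rock', 'open'] (min_width=9, slack=2)
Line 2: ['bedroom'] (min_width=7, slack=4)
Line 3: ['chair'] (min_width=5, slack=6)
Line 4: ['string', 'sand'] (min_width=11, slack=0)
Line 5: ['number', 'it'] (min_width=9, slack=2)

Answer: |rock   open|
|bedroom    |
|chair      |
|string sand|
|number it  |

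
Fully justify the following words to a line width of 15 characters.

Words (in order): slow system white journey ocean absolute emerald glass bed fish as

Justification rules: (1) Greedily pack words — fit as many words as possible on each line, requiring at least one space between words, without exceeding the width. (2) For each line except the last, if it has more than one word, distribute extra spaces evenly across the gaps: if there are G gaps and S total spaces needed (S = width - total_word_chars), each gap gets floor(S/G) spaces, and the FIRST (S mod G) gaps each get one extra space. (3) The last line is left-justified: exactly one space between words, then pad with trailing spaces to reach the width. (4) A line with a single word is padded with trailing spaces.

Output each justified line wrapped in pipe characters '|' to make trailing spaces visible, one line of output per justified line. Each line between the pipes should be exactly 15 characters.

Answer: |slow     system|
|white   journey|
|ocean  absolute|
|emerald   glass|
|bed fish as    |

Derivation:
Line 1: ['slow', 'system'] (min_width=11, slack=4)
Line 2: ['white', 'journey'] (min_width=13, slack=2)
Line 3: ['ocean', 'absolute'] (min_width=14, slack=1)
Line 4: ['emerald', 'glass'] (min_width=13, slack=2)
Line 5: ['bed', 'fish', 'as'] (min_width=11, slack=4)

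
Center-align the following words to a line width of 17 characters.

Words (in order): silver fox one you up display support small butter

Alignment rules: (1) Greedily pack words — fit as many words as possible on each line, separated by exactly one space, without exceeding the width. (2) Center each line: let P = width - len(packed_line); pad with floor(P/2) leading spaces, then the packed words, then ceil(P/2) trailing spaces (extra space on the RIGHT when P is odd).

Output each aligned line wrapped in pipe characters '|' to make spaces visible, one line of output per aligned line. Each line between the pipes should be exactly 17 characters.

Line 1: ['silver', 'fox', 'one'] (min_width=14, slack=3)
Line 2: ['you', 'up', 'display'] (min_width=14, slack=3)
Line 3: ['support', 'small'] (min_width=13, slack=4)
Line 4: ['butter'] (min_width=6, slack=11)

Answer: | silver fox one  |
| you up display  |
|  support small  |
|     butter      |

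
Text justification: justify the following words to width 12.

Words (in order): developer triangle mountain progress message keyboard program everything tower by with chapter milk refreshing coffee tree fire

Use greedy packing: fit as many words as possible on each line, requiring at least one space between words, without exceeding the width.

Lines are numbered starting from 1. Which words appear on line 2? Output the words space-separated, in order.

Answer: triangle

Derivation:
Line 1: ['developer'] (min_width=9, slack=3)
Line 2: ['triangle'] (min_width=8, slack=4)
Line 3: ['mountain'] (min_width=8, slack=4)
Line 4: ['progress'] (min_width=8, slack=4)
Line 5: ['message'] (min_width=7, slack=5)
Line 6: ['keyboard'] (min_width=8, slack=4)
Line 7: ['program'] (min_width=7, slack=5)
Line 8: ['everything'] (min_width=10, slack=2)
Line 9: ['tower', 'by'] (min_width=8, slack=4)
Line 10: ['with', 'chapter'] (min_width=12, slack=0)
Line 11: ['milk'] (min_width=4, slack=8)
Line 12: ['refreshing'] (min_width=10, slack=2)
Line 13: ['coffee', 'tree'] (min_width=11, slack=1)
Line 14: ['fire'] (min_width=4, slack=8)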